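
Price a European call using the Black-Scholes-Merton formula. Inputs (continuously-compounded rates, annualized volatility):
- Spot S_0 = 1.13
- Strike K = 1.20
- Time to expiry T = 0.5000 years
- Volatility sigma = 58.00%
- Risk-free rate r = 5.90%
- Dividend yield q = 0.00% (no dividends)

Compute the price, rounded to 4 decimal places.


Answer: Price = 0.1694

Derivation:
d1 = (ln(S/K) + (r - q + 0.5*sigma^2) * T) / (sigma * sqrt(T)) = 0.13043944
d2 = d1 - sigma * sqrt(T) = -0.27968249
exp(-rT) = 0.97093088; exp(-qT) = 1.00000000
C = S_0 * exp(-qT) * N(d1) - K * exp(-rT) * N(d2)
N(d1) = 0.55189062; N(d2) = 0.38986056
C = 1.1300 * 1.00000000 * 0.55189062 - 1.2000 * 0.97093088 * 0.38986056 = 0.1694


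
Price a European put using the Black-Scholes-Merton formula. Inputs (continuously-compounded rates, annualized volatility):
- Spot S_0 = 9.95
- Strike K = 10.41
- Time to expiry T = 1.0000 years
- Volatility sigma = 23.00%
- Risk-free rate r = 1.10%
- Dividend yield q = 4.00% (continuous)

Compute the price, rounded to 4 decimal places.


d1 = (ln(S/K) + (r - q + 0.5*sigma^2) * T) / (sigma * sqrt(T)) = -0.20758405
d2 = d1 - sigma * sqrt(T) = -0.43758405
exp(-rT) = 0.98906028; exp(-qT) = 0.96078944
P = K * exp(-rT) * N(-d2) - S_0 * exp(-qT) * N(-d1)
N(-d1) = 0.58222312; N(-d2) = 0.66915608
P = 10.4100 * 0.98906028 * 0.66915608 - 9.9500 * 0.96078944 * 0.58222312 = 1.3237

Answer: Price = 1.3237


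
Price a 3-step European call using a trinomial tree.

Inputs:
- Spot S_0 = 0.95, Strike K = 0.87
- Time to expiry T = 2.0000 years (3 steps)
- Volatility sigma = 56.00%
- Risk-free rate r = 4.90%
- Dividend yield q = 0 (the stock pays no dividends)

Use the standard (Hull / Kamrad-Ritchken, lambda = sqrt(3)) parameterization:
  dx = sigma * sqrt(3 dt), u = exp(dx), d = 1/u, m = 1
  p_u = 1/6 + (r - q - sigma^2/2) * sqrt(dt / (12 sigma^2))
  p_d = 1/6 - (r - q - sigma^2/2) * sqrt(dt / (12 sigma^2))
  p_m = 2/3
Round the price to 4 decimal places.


Answer: Price = V(0,0) = 0.3348

Derivation:
dt = T/N = 0.666667; dx = sigma*sqrt(3*dt) = 0.791960
u = exp(dx) = 2.207718; d = 1/u = 0.452956
p_u = 0.121294, p_m = 0.666667, p_d = 0.212039
Discount per step: exp(-r*dt) = 0.967861
Stock lattice S(k, j) with j the centered position index:
  k=0: S(0,+0) = 0.9500
  k=1: S(1,-1) = 0.4303; S(1,+0) = 0.9500; S(1,+1) = 2.0973
  k=2: S(2,-2) = 0.1949; S(2,-1) = 0.4303; S(2,+0) = 0.9500; S(2,+1) = 2.0973; S(2,+2) = 4.6303
  k=3: S(3,-3) = 0.0883; S(3,-2) = 0.1949; S(3,-1) = 0.4303; S(3,+0) = 0.9500; S(3,+1) = 2.0973; S(3,+2) = 4.6303; S(3,+3) = 10.2224
Terminal payoffs V(N, j) = max(S_T - K, 0):
  V(3,-3) = 0.000000; V(3,-2) = 0.000000; V(3,-1) = 0.000000; V(3,+0) = 0.080000; V(3,+1) = 1.227333; V(3,+2) = 3.760320; V(3,+3) = 9.352442
Backward induction: V(k, j) = exp(-r*dt) * [p_u * V(k+1, j+1) + p_m * V(k+1, j) + p_d * V(k+1, j-1)]
  V(2,-2) = exp(-r*dt) * [p_u*0.000000 + p_m*0.000000 + p_d*0.000000] = 0.000000
  V(2,-1) = exp(-r*dt) * [p_u*0.080000 + p_m*0.000000 + p_d*0.000000] = 0.009392
  V(2,+0) = exp(-r*dt) * [p_u*1.227333 + p_m*0.080000 + p_d*0.000000] = 0.195703
  V(2,+1) = exp(-r*dt) * [p_u*3.760320 + p_m*1.227333 + p_d*0.080000] = 1.249788
  V(2,+2) = exp(-r*dt) * [p_u*9.352442 + p_m*3.760320 + p_d*1.227333] = 3.776127
  V(1,-1) = exp(-r*dt) * [p_u*0.195703 + p_m*0.009392 + p_d*0.000000] = 0.029035
  V(1,+0) = exp(-r*dt) * [p_u*1.249788 + p_m*0.195703 + p_d*0.009392] = 0.274923
  V(1,+1) = exp(-r*dt) * [p_u*3.776127 + p_m*1.249788 + p_d*0.195703] = 1.289879
  V(0,+0) = exp(-r*dt) * [p_u*1.289879 + p_m*0.274923 + p_d*0.029035] = 0.334776


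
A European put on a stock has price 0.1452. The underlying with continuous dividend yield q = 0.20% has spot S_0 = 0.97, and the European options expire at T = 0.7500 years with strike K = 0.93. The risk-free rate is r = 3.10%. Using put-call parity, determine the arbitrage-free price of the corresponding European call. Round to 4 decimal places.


Put-call parity: C - P = S_0 * exp(-qT) - K * exp(-rT).
S_0 * exp(-qT) = 0.9700 * 0.99850112 = 0.96854609
K * exp(-rT) = 0.9300 * 0.97701820 = 0.90862692
C = P + S*exp(-qT) - K*exp(-rT)
C = 0.1452 + 0.96854609 - 0.90862692 = 0.2051

Answer: Call price = 0.2051


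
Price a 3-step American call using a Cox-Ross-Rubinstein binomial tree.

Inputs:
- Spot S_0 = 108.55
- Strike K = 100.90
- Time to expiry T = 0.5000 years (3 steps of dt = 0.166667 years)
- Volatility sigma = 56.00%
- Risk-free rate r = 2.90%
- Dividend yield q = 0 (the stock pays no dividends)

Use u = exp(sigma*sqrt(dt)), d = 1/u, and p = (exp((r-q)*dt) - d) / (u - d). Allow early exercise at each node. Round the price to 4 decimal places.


Answer: Price = V(0,0) = 22.3550

Derivation:
dt = T/N = 0.166667
u = exp(sigma*sqrt(dt)) = 1.256863; d = 1/u = 0.795632
p = (exp((r-q)*dt) - d) / (u - d) = 0.453597
Discount per step: exp(-r*dt) = 0.995178
Stock lattice S(k, i) with i counting down-moves:
  k=0: S(0,0) = 108.5500
  k=1: S(1,0) = 136.4325; S(1,1) = 86.3658
  k=2: S(2,0) = 171.4770; S(2,1) = 108.5500; S(2,2) = 68.7154
  k=3: S(3,0) = 215.5231; S(3,1) = 136.4325; S(3,2) = 86.3658; S(3,3) = 54.6721
Terminal payoffs V(N, i) = max(S_T - K, 0):
  V(3,0) = 114.623084; V(3,1) = 35.532493; V(3,2) = 0.000000; V(3,3) = 0.000000
Backward induction: V(k, i) = exp(-r*dt) * [p * V(k+1, i) + (1-p) * V(k+1, i+1)]; then take max(V_cont, immediate exercise) for American.
  V(2,0) = exp(-r*dt) * [p*114.623084 + (1-p)*35.532493] = 71.063478; exercise = 70.576972; V(2,0) = max -> 71.063478
  V(2,1) = exp(-r*dt) * [p*35.532493 + (1-p)*0.000000] = 16.039735; exercise = 7.650000; V(2,1) = max -> 16.039735
  V(2,2) = exp(-r*dt) * [p*0.000000 + (1-p)*0.000000] = 0.000000; exercise = 0.000000; V(2,2) = max -> 0.000000
  V(1,0) = exp(-r*dt) * [p*71.063478 + (1-p)*16.039735] = 40.800684; exercise = 35.532493; V(1,0) = max -> 40.800684
  V(1,1) = exp(-r*dt) * [p*16.039735 + (1-p)*0.000000] = 7.240502; exercise = 0.000000; V(1,1) = max -> 7.240502
  V(0,0) = exp(-r*dt) * [p*40.800684 + (1-p)*7.240502] = 22.355004; exercise = 7.650000; V(0,0) = max -> 22.355004


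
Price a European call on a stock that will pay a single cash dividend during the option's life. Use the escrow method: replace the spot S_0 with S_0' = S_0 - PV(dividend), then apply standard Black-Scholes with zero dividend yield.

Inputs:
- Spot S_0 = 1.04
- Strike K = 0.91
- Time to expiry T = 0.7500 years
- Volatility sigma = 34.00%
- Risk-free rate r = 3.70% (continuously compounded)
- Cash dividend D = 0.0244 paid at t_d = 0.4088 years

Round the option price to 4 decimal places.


Answer: Price = 0.1886

Derivation:
PV(D) = D * exp(-r * t_d) = 0.0244 * 0.98498822 = 0.02403371
S_0' = S_0 - PV(D) = 1.0400 - 0.02403371 = 1.01596629
d1 = (ln(S_0'/K) + (r + sigma^2/2)*T) / (sigma*sqrt(T)) = 0.61556015
d2 = d1 - sigma*sqrt(T) = 0.32111151
exp(-rT) = 0.97263149
N(d1) = 0.73090757; N(d2) = 0.62593706
C = S_0' * N(d1) - K * exp(-rT) * N(d2) = 1.01596629 * 0.73090757 - 0.9100 * 0.97263149 * 0.62593706 = 0.1886


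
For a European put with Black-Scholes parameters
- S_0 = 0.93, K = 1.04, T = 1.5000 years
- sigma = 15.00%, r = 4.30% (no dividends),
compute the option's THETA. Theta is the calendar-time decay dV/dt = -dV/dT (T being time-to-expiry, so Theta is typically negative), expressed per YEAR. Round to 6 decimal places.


Answer: Theta = 0.004278

Derivation:
d1 = -0.1655659433; d2 = -0.3492776740
phi(d1) = 0.3935116624; exp(-qT) = 1.0000000000; exp(-rT) = 0.9375361143
Theta = -S*exp(-qT)*phi(d1)*sigma/(2*sqrt(T)) + r*K*exp(-rT)*N(-d2) - q*S*exp(-qT)*N(-d1)
N(-d1) = 0.5657507247; N(-d2) = 0.6365595711; sqrt(T) = 1.2247448714
Term 1 = -0.9300 * 1.0000000000 * 0.3935116624 * 0.1500 / (2 * 1.2247448714) = -0.0224107397
Term 2 = 0.0430 * 1.0400 * 0.9375361143 * 0.6365595711 = 0.0266887881
Term 3 = 0 (no dividend yield, q = 0)
Theta = -0.0224107397 + (0.0266887881) + (0.0000000000) = 0.004278


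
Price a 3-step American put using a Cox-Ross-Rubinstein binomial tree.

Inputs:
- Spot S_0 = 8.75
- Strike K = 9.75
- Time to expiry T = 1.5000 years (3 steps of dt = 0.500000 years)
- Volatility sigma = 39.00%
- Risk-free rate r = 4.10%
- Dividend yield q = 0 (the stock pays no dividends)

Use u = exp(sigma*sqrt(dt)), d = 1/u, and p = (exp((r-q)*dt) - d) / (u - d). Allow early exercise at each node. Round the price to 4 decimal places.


dt = T/N = 0.500000
u = exp(sigma*sqrt(dt)) = 1.317547; d = 1/u = 0.758986
p = (exp((r-q)*dt) - d) / (u - d) = 0.468571
Discount per step: exp(-r*dt) = 0.979709
Stock lattice S(k, i) with i counting down-moves:
  k=0: S(0,0) = 8.7500
  k=1: S(1,0) = 11.5285; S(1,1) = 6.6411
  k=2: S(2,0) = 15.1894; S(2,1) = 8.7500; S(2,2) = 5.0405
  k=3: S(3,0) = 20.0127; S(3,1) = 11.5285; S(3,2) = 6.6411; S(3,3) = 3.8257
Terminal payoffs V(N, i) = max(K - S_T, 0):
  V(3,0) = 0.000000; V(3,1) = 0.000000; V(3,2) = 3.108870; V(3,3) = 5.924310
Backward induction: V(k, i) = exp(-r*dt) * [p * V(k+1, i) + (1-p) * V(k+1, i+1)]; then take max(V_cont, immediate exercise) for American.
  V(2,0) = exp(-r*dt) * [p*0.000000 + (1-p)*0.000000] = 0.000000; exercise = 0.000000; V(2,0) = max -> 0.000000
  V(2,1) = exp(-r*dt) * [p*0.000000 + (1-p)*3.108870] = 1.618620; exercise = 1.000000; V(2,1) = max -> 1.618620
  V(2,2) = exp(-r*dt) * [p*3.108870 + (1-p)*5.924310] = 4.511634; exercise = 4.709474; V(2,2) = max -> 4.709474
  V(1,0) = exp(-r*dt) * [p*0.000000 + (1-p)*1.618620] = 0.842727; exercise = 0.000000; V(1,0) = max -> 0.842727
  V(1,1) = exp(-r*dt) * [p*1.618620 + (1-p)*4.709474] = 3.195016; exercise = 3.108870; V(1,1) = max -> 3.195016
  V(0,0) = exp(-r*dt) * [p*0.842727 + (1-p)*3.195016] = 2.050336; exercise = 1.000000; V(0,0) = max -> 2.050336

Answer: Price = V(0,0) = 2.0503


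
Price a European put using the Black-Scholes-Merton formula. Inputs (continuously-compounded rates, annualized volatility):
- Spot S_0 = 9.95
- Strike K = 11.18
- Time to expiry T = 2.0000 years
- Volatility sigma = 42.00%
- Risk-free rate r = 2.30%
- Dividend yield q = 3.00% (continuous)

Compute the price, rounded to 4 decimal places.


d1 = (ln(S/K) + (r - q + 0.5*sigma^2) * T) / (sigma * sqrt(T)) = 0.07718590
d2 = d1 - sigma * sqrt(T) = -0.51678380
exp(-rT) = 0.95504196; exp(-qT) = 0.94176453
P = K * exp(-rT) * N(-d2) - S_0 * exp(-qT) * N(-d1)
N(-d1) = 0.46923783; N(-d2) = 0.69734645
P = 11.1800 * 0.95504196 * 0.69734645 - 9.9500 * 0.94176453 * 0.46923783 = 3.0488

Answer: Price = 3.0488


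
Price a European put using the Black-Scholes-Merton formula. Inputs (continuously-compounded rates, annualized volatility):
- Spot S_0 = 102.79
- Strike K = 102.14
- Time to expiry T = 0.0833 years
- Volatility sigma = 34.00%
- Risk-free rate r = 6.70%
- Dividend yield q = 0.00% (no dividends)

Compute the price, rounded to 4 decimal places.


d1 = (ln(S/K) + (r - q + 0.5*sigma^2) * T) / (sigma * sqrt(T)) = 0.17058499
d2 = d1 - sigma * sqrt(T) = 0.07245508
exp(-rT) = 0.99443445; exp(-qT) = 1.00000000
P = K * exp(-rT) * N(-d2) - S_0 * exp(-qT) * N(-d1)
N(-d1) = 0.43227505; N(-d2) = 0.47111988
P = 102.1400 * 0.99443445 * 0.47111988 - 102.7900 * 1.00000000 * 0.43227505 = 3.4188

Answer: Price = 3.4188


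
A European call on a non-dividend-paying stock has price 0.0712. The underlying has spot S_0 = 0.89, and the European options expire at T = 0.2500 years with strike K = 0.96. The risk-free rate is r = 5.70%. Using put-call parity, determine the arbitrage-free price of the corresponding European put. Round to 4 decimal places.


Answer: Put price = 0.1276

Derivation:
Put-call parity: C - P = S_0 * exp(-qT) - K * exp(-rT).
S_0 * exp(-qT) = 0.8900 * 1.00000000 = 0.89000000
K * exp(-rT) = 0.9600 * 0.98585105 = 0.94641701
P = C - S*exp(-qT) + K*exp(-rT)
P = 0.0712 - 0.89000000 + 0.94641701 = 0.1276


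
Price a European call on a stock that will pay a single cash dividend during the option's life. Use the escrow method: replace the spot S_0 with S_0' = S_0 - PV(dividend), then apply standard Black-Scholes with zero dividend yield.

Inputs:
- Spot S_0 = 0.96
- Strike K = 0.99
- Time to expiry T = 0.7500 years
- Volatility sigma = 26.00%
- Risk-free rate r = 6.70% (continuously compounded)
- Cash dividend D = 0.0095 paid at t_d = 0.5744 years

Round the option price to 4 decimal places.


PV(D) = D * exp(-r * t_d) = 0.0095 * 0.96224633 = 0.00914134
S_0' = S_0 - PV(D) = 0.9600 - 0.00914134 = 0.95085866
d1 = (ln(S_0'/K) + (r + sigma^2/2)*T) / (sigma*sqrt(T)) = 0.15659731
d2 = d1 - sigma*sqrt(T) = -0.06856929
exp(-rT) = 0.95099165
N(d1) = 0.56221889; N(d2) = 0.47266623
C = S_0' * N(d1) - K * exp(-rT) * N(d2) = 0.95085866 * 0.56221889 - 0.9900 * 0.95099165 * 0.47266623 = 0.0896

Answer: Price = 0.0896


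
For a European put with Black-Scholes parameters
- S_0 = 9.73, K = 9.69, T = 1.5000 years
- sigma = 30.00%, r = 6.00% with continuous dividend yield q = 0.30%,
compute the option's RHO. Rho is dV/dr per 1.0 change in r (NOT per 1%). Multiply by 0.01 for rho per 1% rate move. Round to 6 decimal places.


d1 = 0.4276250343; d2 = 0.0602015729
phi(d1) = 0.3640842004; exp(-qT) = 0.9955101098; exp(-rT) = 0.9139311853
N(-d2) = 0.4759975465
Rho = -K*T*exp(-rT)*N(-d2) = -9.6900 * 1.5000 * 0.9139311853 * 0.4759975465 = -6.323147

Answer: Rho = -6.323147


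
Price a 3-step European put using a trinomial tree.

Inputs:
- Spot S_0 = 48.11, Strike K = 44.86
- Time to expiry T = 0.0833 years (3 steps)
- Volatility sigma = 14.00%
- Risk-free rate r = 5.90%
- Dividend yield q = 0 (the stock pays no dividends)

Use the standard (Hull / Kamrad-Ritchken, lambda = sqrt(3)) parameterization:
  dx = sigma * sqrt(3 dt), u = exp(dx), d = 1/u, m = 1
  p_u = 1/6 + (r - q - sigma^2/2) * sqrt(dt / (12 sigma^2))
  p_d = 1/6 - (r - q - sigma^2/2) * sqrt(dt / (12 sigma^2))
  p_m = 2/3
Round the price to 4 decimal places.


dt = T/N = 0.027767; dx = sigma*sqrt(3*dt) = 0.040406
u = exp(dx) = 1.041234; d = 1/u = 0.960399
p_u = 0.183571, p_m = 0.666667, p_d = 0.149762
Discount per step: exp(-r*dt) = 0.998363
Stock lattice S(k, j) with j the centered position index:
  k=0: S(0,+0) = 48.1100
  k=1: S(1,-1) = 46.2048; S(1,+0) = 48.1100; S(1,+1) = 50.0938
  k=2: S(2,-2) = 44.3750; S(2,-1) = 46.2048; S(2,+0) = 48.1100; S(2,+1) = 50.0938; S(2,+2) = 52.1593
  k=3: S(3,-3) = 42.6177; S(3,-2) = 44.3750; S(3,-1) = 46.2048; S(3,+0) = 48.1100; S(3,+1) = 50.0938; S(3,+2) = 52.1593; S(3,+3) = 54.3101
Terminal payoffs V(N, j) = max(K - S_T, 0):
  V(3,-3) = 2.242254; V(3,-2) = 0.484958; V(3,-1) = 0.000000; V(3,+0) = 0.000000; V(3,+1) = 0.000000; V(3,+2) = 0.000000; V(3,+3) = 0.000000
Backward induction: V(k, j) = exp(-r*dt) * [p_u * V(k+1, j+1) + p_m * V(k+1, j) + p_d * V(k+1, j-1)]
  V(2,-2) = exp(-r*dt) * [p_u*0.000000 + p_m*0.484958 + p_d*2.242254] = 0.658031
  V(2,-1) = exp(-r*dt) * [p_u*0.000000 + p_m*0.000000 + p_d*0.484958] = 0.072509
  V(2,+0) = exp(-r*dt) * [p_u*0.000000 + p_m*0.000000 + p_d*0.000000] = 0.000000
  V(2,+1) = exp(-r*dt) * [p_u*0.000000 + p_m*0.000000 + p_d*0.000000] = 0.000000
  V(2,+2) = exp(-r*dt) * [p_u*0.000000 + p_m*0.000000 + p_d*0.000000] = 0.000000
  V(1,-1) = exp(-r*dt) * [p_u*0.000000 + p_m*0.072509 + p_d*0.658031] = 0.146647
  V(1,+0) = exp(-r*dt) * [p_u*0.000000 + p_m*0.000000 + p_d*0.072509] = 0.010841
  V(1,+1) = exp(-r*dt) * [p_u*0.000000 + p_m*0.000000 + p_d*0.000000] = 0.000000
  V(0,+0) = exp(-r*dt) * [p_u*0.000000 + p_m*0.010841 + p_d*0.146647] = 0.029142

Answer: Price = V(0,0) = 0.0291


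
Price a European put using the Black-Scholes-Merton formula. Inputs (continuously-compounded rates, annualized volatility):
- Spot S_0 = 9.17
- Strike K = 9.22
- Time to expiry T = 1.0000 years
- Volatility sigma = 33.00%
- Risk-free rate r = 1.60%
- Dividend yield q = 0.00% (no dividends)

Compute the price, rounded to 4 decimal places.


Answer: Price = 1.1479

Derivation:
d1 = (ln(S/K) + (r - q + 0.5*sigma^2) * T) / (sigma * sqrt(T)) = 0.19700681
d2 = d1 - sigma * sqrt(T) = -0.13299319
exp(-rT) = 0.98412732; exp(-qT) = 1.00000000
P = K * exp(-rT) * N(-d2) - S_0 * exp(-qT) * N(-d1)
N(-d1) = 0.42191110; N(-d2) = 0.55290062
P = 9.2200 * 0.98412732 * 0.55290062 - 9.1700 * 1.00000000 * 0.42191110 = 1.1479


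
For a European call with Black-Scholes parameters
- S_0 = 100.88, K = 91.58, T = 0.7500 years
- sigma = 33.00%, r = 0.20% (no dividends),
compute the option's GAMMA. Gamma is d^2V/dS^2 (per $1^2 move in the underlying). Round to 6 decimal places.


Answer: Gamma = 0.012293

Derivation:
d1 = 0.4865708076; d2 = 0.2007824243
phi(d1) = 0.3544052989; exp(-qT) = 1.0000000000; exp(-rT) = 0.9985011244
Gamma = exp(-qT) * phi(d1) / (S * sigma * sqrt(T)) = 1.0000000000 * 0.3544052989 / (100.8800 * 0.3300 * 0.8660254038) = 0.012293


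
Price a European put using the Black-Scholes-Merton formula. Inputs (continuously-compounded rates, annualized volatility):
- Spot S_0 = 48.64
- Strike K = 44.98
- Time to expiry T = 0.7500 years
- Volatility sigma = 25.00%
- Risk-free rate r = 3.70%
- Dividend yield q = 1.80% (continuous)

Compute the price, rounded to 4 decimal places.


d1 = (ln(S/K) + (r - q + 0.5*sigma^2) * T) / (sigma * sqrt(T)) = 0.53539211
d2 = d1 - sigma * sqrt(T) = 0.31888575
exp(-rT) = 0.97263149; exp(-qT) = 0.98659072
P = K * exp(-rT) * N(-d2) - S_0 * exp(-qT) * N(-d1)
N(-d1) = 0.29618937; N(-d2) = 0.37490657
P = 44.9800 * 0.97263149 * 0.37490657 - 48.6400 * 0.98659072 * 0.29618937 = 2.1883

Answer: Price = 2.1883


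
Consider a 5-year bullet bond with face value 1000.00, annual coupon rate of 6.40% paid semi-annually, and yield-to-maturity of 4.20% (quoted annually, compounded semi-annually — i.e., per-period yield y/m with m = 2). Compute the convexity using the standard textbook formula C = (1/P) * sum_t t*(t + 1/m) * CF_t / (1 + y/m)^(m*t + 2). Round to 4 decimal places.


Answer: Convexity = 22.1318

Derivation:
Coupon per period c = face * coupon_rate / m = 32.000000
Periods per year m = 2; per-period yield y/m = 0.021000
Number of cashflows N = 10
Cashflows (t years, CF_t, discount factor 1/(1+y/m)^(m*t), PV):
  t = 0.5000: CF_t = 32.000000, DF = 0.979432, PV = 31.341822
  t = 1.0000: CF_t = 32.000000, DF = 0.959287, PV = 30.697181
  t = 1.5000: CF_t = 32.000000, DF = 0.939556, PV = 30.065799
  t = 2.0000: CF_t = 32.000000, DF = 0.920231, PV = 29.447404
  t = 2.5000: CF_t = 32.000000, DF = 0.901304, PV = 28.841727
  t = 3.0000: CF_t = 32.000000, DF = 0.882766, PV = 28.248509
  t = 3.5000: CF_t = 32.000000, DF = 0.864609, PV = 27.667491
  t = 4.0000: CF_t = 32.000000, DF = 0.846826, PV = 27.098424
  t = 4.5000: CF_t = 32.000000, DF = 0.829408, PV = 26.541062
  t = 5.0000: CF_t = 1032.000000, DF = 0.812349, PV = 838.344031
Price P = sum_t PV_t = 1098.293451
Convexity numerator sum_t t*(t + 1/m) * CF_t / (1+y/m)^(m*t + 2):
  t = 0.5000: term = 15.032900
  t = 1.0000: term = 44.171106
  t = 1.5000: term = 86.525182
  t = 2.0000: term = 141.242544
  t = 2.5000: term = 207.506186
  t = 3.0000: term = 284.533457
  t = 3.5000: term = 371.574871
  t = 4.0000: term = 467.912947
  t = 4.5000: term = 572.861101
  t = 5.0000: term = 22115.842381
Convexity = (1/P) * sum = 24307.202674 / 1098.293451 = 22.131792


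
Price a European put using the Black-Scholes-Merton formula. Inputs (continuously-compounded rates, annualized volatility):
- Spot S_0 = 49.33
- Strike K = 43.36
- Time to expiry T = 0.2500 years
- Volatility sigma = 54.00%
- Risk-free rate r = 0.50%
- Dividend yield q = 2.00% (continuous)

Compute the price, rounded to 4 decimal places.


d1 = (ln(S/K) + (r - q + 0.5*sigma^2) * T) / (sigma * sqrt(T)) = 0.59887059
d2 = d1 - sigma * sqrt(T) = 0.32887059
exp(-rT) = 0.99875078; exp(-qT) = 0.99501248
P = K * exp(-rT) * N(-d2) - S_0 * exp(-qT) * N(-d1)
N(-d1) = 0.27462959; N(-d2) = 0.37112675
P = 43.3600 * 0.99875078 * 0.37112675 - 49.3300 * 0.99501248 * 0.27462959 = 2.5920

Answer: Price = 2.5920


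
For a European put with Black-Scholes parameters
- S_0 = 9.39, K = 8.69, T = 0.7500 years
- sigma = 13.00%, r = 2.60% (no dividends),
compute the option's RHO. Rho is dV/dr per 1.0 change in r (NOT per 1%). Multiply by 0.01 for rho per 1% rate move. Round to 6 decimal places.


d1 = 0.9176303382; d2 = 0.8050470357
phi(d1) = 0.2618558148; exp(-qT) = 1.0000000000; exp(-rT) = 0.9806888952
N(-d2) = 0.2103962689
Rho = -K*T*exp(-rT)*N(-d2) = -8.6900 * 0.7500 * 0.9806888952 * 0.2103962689 = -1.344777

Answer: Rho = -1.344777


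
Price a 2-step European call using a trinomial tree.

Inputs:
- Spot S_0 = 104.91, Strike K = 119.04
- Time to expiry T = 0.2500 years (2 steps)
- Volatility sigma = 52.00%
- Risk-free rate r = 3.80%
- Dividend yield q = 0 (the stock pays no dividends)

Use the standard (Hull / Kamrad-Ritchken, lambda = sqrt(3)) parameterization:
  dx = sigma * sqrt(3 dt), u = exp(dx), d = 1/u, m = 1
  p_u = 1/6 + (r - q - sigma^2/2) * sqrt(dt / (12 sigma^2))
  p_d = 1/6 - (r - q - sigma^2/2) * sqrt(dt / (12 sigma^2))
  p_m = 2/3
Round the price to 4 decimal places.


dt = T/N = 0.125000; dx = sigma*sqrt(3*dt) = 0.318434
u = exp(dx) = 1.374972; d = 1/u = 0.727287
p_u = 0.147589, p_m = 0.666667, p_d = 0.185744
Discount per step: exp(-r*dt) = 0.995261
Stock lattice S(k, j) with j the centered position index:
  k=0: S(0,+0) = 104.9100
  k=1: S(1,-1) = 76.2997; S(1,+0) = 104.9100; S(1,+1) = 144.2484
  k=2: S(2,-2) = 55.4918; S(2,-1) = 76.2997; S(2,+0) = 104.9100; S(2,+1) = 144.2484; S(2,+2) = 198.3375
Terminal payoffs V(N, j) = max(S_T - K, 0):
  V(2,-2) = 0.000000; V(2,-1) = 0.000000; V(2,+0) = 0.000000; V(2,+1) = 25.208356; V(2,+2) = 79.297509
Backward induction: V(k, j) = exp(-r*dt) * [p_u * V(k+1, j+1) + p_m * V(k+1, j) + p_d * V(k+1, j-1)]
  V(1,-1) = exp(-r*dt) * [p_u*0.000000 + p_m*0.000000 + p_d*0.000000] = 0.000000
  V(1,+0) = exp(-r*dt) * [p_u*25.208356 + p_m*0.000000 + p_d*0.000000] = 3.702843
  V(1,+1) = exp(-r*dt) * [p_u*79.297509 + p_m*25.208356 + p_d*0.000000] = 28.373907
  V(0,+0) = exp(-r*dt) * [p_u*28.373907 + p_m*3.702843 + p_d*0.000000] = 6.624694

Answer: Price = V(0,0) = 6.6247


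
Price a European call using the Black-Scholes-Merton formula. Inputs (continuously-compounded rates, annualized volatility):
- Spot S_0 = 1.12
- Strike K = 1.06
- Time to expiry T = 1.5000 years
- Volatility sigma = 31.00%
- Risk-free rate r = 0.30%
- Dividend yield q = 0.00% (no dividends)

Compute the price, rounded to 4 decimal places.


d1 = (ln(S/K) + (r - q + 0.5*sigma^2) * T) / (sigma * sqrt(T)) = 0.34670757
d2 = d1 - sigma * sqrt(T) = -0.03296334
exp(-rT) = 0.99551011; exp(-qT) = 1.00000000
C = S_0 * exp(-qT) * N(d1) - K * exp(-rT) * N(d2)
N(d1) = 0.63559449; N(d2) = 0.48685191
C = 1.1200 * 1.00000000 * 0.63559449 - 1.0600 * 0.99551011 * 0.48685191 = 0.1981

Answer: Price = 0.1981


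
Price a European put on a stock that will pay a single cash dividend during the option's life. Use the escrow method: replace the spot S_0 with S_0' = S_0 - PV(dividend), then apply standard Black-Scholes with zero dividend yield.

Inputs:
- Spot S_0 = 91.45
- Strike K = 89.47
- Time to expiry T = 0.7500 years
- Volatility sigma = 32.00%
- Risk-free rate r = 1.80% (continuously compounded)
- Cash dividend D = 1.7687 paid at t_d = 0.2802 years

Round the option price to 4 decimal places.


Answer: Price = 9.1123

Derivation:
PV(D) = D * exp(-r * t_d) = 1.7687 * 0.99496910 = 1.75980184
S_0' = S_0 - PV(D) = 91.4500 - 1.75980184 = 89.69019816
d1 = (ln(S_0'/K) + (r + sigma^2/2)*T) / (sigma*sqrt(T)) = 0.19614796
d2 = d1 - sigma*sqrt(T) = -0.08098017
exp(-rT) = 0.98659072
N(-d1) = 0.42224718; N(-d2) = 0.53227114
P = K * exp(-rT) * N(-d2) - S_0' * N(-d1) = 89.4700 * 0.98659072 * 0.53227114 - 89.69019816 * 0.42224718 = 9.1123


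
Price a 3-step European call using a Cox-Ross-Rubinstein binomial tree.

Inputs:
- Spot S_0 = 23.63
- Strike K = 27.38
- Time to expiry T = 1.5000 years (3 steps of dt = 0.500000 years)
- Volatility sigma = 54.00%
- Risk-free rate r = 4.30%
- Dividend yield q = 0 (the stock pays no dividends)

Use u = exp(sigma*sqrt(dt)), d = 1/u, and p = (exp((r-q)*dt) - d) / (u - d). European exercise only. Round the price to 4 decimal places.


dt = T/N = 0.500000
u = exp(sigma*sqrt(dt)) = 1.464974; d = 1/u = 0.682606
p = (exp((r-q)*dt) - d) / (u - d) = 0.433462
Discount per step: exp(-r*dt) = 0.978729
Stock lattice S(k, i) with i counting down-moves:
  k=0: S(0,0) = 23.6300
  k=1: S(1,0) = 34.6173; S(1,1) = 16.1300
  k=2: S(2,0) = 50.7135; S(2,1) = 23.6300; S(2,2) = 11.0104
  k=3: S(3,0) = 74.2940; S(3,1) = 34.6173; S(3,2) = 16.1300; S(3,3) = 7.5158
Terminal payoffs V(N, i) = max(S_T - K, 0):
  V(3,0) = 46.913991; V(3,1) = 7.237341; V(3,2) = 0.000000; V(3,3) = 0.000000
Backward induction: V(k, i) = exp(-r*dt) * [p * V(k+1, i) + (1-p) * V(k+1, i+1)].
  V(2,0) = exp(-r*dt) * [p*46.913991 + (1-p)*7.237341] = 23.915900
  V(2,1) = exp(-r*dt) * [p*7.237341 + (1-p)*0.000000] = 3.070384
  V(2,2) = exp(-r*dt) * [p*0.000000 + (1-p)*0.000000] = 0.000000
  V(1,0) = exp(-r*dt) * [p*23.915900 + (1-p)*3.070384] = 11.848619
  V(1,1) = exp(-r*dt) * [p*3.070384 + (1-p)*0.000000] = 1.302586
  V(0,0) = exp(-r*dt) * [p*11.848619 + (1-p)*1.302586] = 5.748949

Answer: Price = V(0,0) = 5.7489


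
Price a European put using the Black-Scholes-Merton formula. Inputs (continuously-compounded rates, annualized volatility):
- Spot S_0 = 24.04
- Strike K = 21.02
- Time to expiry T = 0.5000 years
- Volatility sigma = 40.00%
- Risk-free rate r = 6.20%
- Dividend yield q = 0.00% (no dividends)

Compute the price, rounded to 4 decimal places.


Answer: Price = 1.0775

Derivation:
d1 = (ln(S/K) + (r - q + 0.5*sigma^2) * T) / (sigma * sqrt(T)) = 0.72564975
d2 = d1 - sigma * sqrt(T) = 0.44280704
exp(-rT) = 0.96947557; exp(-qT) = 1.00000000
P = K * exp(-rT) * N(-d2) - S_0 * exp(-qT) * N(-d1)
N(-d1) = 0.23402676; N(-d2) = 0.32895266
P = 21.0200 * 0.96947557 * 0.32895266 - 24.0400 * 1.00000000 * 0.23402676 = 1.0775


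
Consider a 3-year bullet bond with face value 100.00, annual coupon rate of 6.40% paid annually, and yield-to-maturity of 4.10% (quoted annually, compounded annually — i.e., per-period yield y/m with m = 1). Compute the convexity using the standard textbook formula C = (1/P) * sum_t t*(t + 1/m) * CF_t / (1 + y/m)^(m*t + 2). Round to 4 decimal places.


Coupon per period c = face * coupon_rate / m = 6.400000
Periods per year m = 1; per-period yield y/m = 0.041000
Number of cashflows N = 3
Cashflows (t years, CF_t, discount factor 1/(1+y/m)^(m*t), PV):
  t = 1.0000: CF_t = 6.400000, DF = 0.960615, PV = 6.147935
  t = 2.0000: CF_t = 6.400000, DF = 0.922781, PV = 5.905797
  t = 3.0000: CF_t = 106.400000, DF = 0.886437, PV = 94.316883
Price P = sum_t PV_t = 106.370615
Convexity numerator sum_t t*(t + 1/m) * CF_t / (1+y/m)^(m*t + 2):
  t = 1.0000: term = 11.346392
  t = 2.0000: term = 32.698536
  t = 3.0000: term = 1044.405683
Convexity = (1/P) * sum = 1088.450611 / 106.370615 = 10.232625

Answer: Convexity = 10.2326


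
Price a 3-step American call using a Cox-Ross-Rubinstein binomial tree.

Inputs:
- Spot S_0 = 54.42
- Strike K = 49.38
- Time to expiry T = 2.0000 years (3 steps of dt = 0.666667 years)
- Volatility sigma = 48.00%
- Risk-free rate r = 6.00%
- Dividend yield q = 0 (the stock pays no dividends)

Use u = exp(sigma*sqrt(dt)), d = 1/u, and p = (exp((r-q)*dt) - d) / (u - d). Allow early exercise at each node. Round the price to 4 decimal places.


Answer: Price = V(0,0) = 19.8673

Derivation:
dt = T/N = 0.666667
u = exp(sigma*sqrt(dt)) = 1.479817; d = 1/u = 0.675759
p = (exp((r-q)*dt) - d) / (u - d) = 0.454012
Discount per step: exp(-r*dt) = 0.960789
Stock lattice S(k, i) with i counting down-moves:
  k=0: S(0,0) = 54.4200
  k=1: S(1,0) = 80.5316; S(1,1) = 36.7748
  k=2: S(2,0) = 119.1721; S(2,1) = 54.4200; S(2,2) = 24.8509
  k=3: S(3,0) = 176.3528; S(3,1) = 80.5316; S(3,2) = 36.7748; S(3,3) = 16.7932
Terminal payoffs V(N, i) = max(S_T - K, 0):
  V(3,0) = 126.972849; V(3,1) = 31.151635; V(3,2) = 0.000000; V(3,3) = 0.000000
Backward induction: V(k, i) = exp(-r*dt) * [p * V(k+1, i) + (1-p) * V(k+1, i+1)]; then take max(V_cont, immediate exercise) for American.
  V(2,0) = exp(-r*dt) * [p*126.972849 + (1-p)*31.151635] = 71.728292; exercise = 69.792074; V(2,0) = max -> 71.728292
  V(2,1) = exp(-r*dt) * [p*31.151635 + (1-p)*0.000000] = 13.588641; exercise = 5.040000; V(2,1) = max -> 13.588641
  V(2,2) = exp(-r*dt) * [p*0.000000 + (1-p)*0.000000] = 0.000000; exercise = 0.000000; V(2,2) = max -> 0.000000
  V(1,0) = exp(-r*dt) * [p*71.728292 + (1-p)*13.588641] = 38.416895; exercise = 31.151635; V(1,0) = max -> 38.416895
  V(1,1) = exp(-r*dt) * [p*13.588641 + (1-p)*0.000000] = 5.927495; exercise = 0.000000; V(1,1) = max -> 5.927495
  V(0,0) = exp(-r*dt) * [p*38.416895 + (1-p)*5.927495] = 19.867261; exercise = 5.040000; V(0,0) = max -> 19.867261


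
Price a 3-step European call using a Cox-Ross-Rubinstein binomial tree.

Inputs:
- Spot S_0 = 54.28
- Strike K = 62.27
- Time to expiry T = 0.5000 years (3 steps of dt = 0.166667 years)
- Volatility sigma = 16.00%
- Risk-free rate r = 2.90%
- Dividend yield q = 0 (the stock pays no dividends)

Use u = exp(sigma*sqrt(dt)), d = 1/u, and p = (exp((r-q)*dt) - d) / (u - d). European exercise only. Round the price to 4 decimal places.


dt = T/N = 0.166667
u = exp(sigma*sqrt(dt)) = 1.067500; d = 1/u = 0.936768
p = (exp((r-q)*dt) - d) / (u - d) = 0.520737
Discount per step: exp(-r*dt) = 0.995178
Stock lattice S(k, i) with i counting down-moves:
  k=0: S(0,0) = 54.2800
  k=1: S(1,0) = 57.9439; S(1,1) = 50.8478
  k=2: S(2,0) = 61.8551; S(2,1) = 54.2800; S(2,2) = 47.6326
  k=3: S(3,0) = 66.0304; S(3,1) = 57.9439; S(3,2) = 50.8478; S(3,3) = 44.6206
Terminal payoffs V(N, i) = max(S_T - K, 0):
  V(3,0) = 3.760385; V(3,1) = 0.000000; V(3,2) = 0.000000; V(3,3) = 0.000000
Backward induction: V(k, i) = exp(-r*dt) * [p * V(k+1, i) + (1-p) * V(k+1, i+1)].
  V(2,0) = exp(-r*dt) * [p*3.760385 + (1-p)*0.000000] = 1.948728
  V(2,1) = exp(-r*dt) * [p*0.000000 + (1-p)*0.000000] = 0.000000
  V(2,2) = exp(-r*dt) * [p*0.000000 + (1-p)*0.000000] = 0.000000
  V(1,0) = exp(-r*dt) * [p*1.948728 + (1-p)*0.000000] = 1.009881
  V(1,1) = exp(-r*dt) * [p*0.000000 + (1-p)*0.000000] = 0.000000
  V(0,0) = exp(-r*dt) * [p*1.009881 + (1-p)*0.000000] = 0.523346

Answer: Price = V(0,0) = 0.5233


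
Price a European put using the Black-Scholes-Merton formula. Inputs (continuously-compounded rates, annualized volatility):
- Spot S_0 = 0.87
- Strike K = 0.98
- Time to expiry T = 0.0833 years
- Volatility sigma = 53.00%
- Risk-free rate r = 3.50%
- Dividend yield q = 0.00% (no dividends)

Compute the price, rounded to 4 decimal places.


d1 = (ln(S/K) + (r - q + 0.5*sigma^2) * T) / (sigma * sqrt(T)) = -0.68278927
d2 = d1 - sigma * sqrt(T) = -0.83575648
exp(-rT) = 0.99708875; exp(-qT) = 1.00000000
P = K * exp(-rT) * N(-d2) - S_0 * exp(-qT) * N(-d1)
N(-d1) = 0.75262999; N(-d2) = 0.79835404
P = 0.9800 * 0.99708875 * 0.79835404 - 0.8700 * 1.00000000 * 0.75262999 = 0.1253

Answer: Price = 0.1253


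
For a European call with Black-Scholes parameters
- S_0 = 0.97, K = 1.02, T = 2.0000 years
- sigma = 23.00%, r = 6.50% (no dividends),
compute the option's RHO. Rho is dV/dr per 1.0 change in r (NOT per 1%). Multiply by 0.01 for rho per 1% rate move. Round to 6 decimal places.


d1 = 0.4077797655; d2 = 0.0825106462
phi(d1) = 0.3671147895; exp(-qT) = 1.0000000000; exp(-rT) = 0.8780954309
N(d2) = 0.5328796736
Rho = K*T*exp(-rT)*N(d2) = 1.0200 * 2.0000 * 0.8780954309 * 0.5328796736 = 0.954555

Answer: Rho = 0.954555


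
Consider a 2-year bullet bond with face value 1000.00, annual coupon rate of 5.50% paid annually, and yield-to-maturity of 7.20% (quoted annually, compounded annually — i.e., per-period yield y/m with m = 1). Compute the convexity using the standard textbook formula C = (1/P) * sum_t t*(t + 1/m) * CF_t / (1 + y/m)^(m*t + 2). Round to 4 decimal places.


Coupon per period c = face * coupon_rate / m = 55.000000
Periods per year m = 1; per-period yield y/m = 0.072000
Number of cashflows N = 2
Cashflows (t years, CF_t, discount factor 1/(1+y/m)^(m*t), PV):
  t = 1.0000: CF_t = 55.000000, DF = 0.932836, PV = 51.305970
  t = 2.0000: CF_t = 1055.000000, DF = 0.870183, PV = 918.042716
Price P = sum_t PV_t = 969.348686
Convexity numerator sum_t t*(t + 1/m) * CF_t / (1+y/m)^(m*t + 2):
  t = 1.0000: term = 89.291132
  t = 2.0000: term = 4793.189161
Convexity = (1/P) * sum = 4882.480293 / 969.348686 = 5.036867

Answer: Convexity = 5.0369


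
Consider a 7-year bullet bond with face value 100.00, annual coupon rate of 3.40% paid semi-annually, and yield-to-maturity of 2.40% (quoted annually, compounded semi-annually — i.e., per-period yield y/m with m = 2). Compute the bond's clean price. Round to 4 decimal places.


Answer: Price = 106.4083

Derivation:
Coupon per period c = face * coupon_rate / m = 1.700000
Periods per year m = 2; per-period yield y/m = 0.012000
Number of cashflows N = 14
Cashflows (t years, CF_t, discount factor 1/(1+y/m)^(m*t), PV):
  t = 0.5000: CF_t = 1.700000, DF = 0.988142, PV = 1.679842
  t = 1.0000: CF_t = 1.700000, DF = 0.976425, PV = 1.659923
  t = 1.5000: CF_t = 1.700000, DF = 0.964847, PV = 1.640240
  t = 2.0000: CF_t = 1.700000, DF = 0.953406, PV = 1.620790
  t = 2.5000: CF_t = 1.700000, DF = 0.942101, PV = 1.601572
  t = 3.0000: CF_t = 1.700000, DF = 0.930930, PV = 1.582581
  t = 3.5000: CF_t = 1.700000, DF = 0.919891, PV = 1.563815
  t = 4.0000: CF_t = 1.700000, DF = 0.908983, PV = 1.545272
  t = 4.5000: CF_t = 1.700000, DF = 0.898205, PV = 1.526948
  t = 5.0000: CF_t = 1.700000, DF = 0.887554, PV = 1.508842
  t = 5.5000: CF_t = 1.700000, DF = 0.877030, PV = 1.490951
  t = 6.0000: CF_t = 1.700000, DF = 0.866630, PV = 1.473271
  t = 6.5000: CF_t = 1.700000, DF = 0.856354, PV = 1.455802
  t = 7.0000: CF_t = 101.700000, DF = 0.846200, PV = 86.058501
Price P = sum_t PV_t = 106.408349


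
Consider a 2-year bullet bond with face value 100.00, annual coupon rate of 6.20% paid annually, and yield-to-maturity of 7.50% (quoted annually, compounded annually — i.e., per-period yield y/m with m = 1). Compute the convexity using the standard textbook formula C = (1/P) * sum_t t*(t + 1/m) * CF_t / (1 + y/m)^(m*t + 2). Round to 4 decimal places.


Coupon per period c = face * coupon_rate / m = 6.200000
Periods per year m = 1; per-period yield y/m = 0.075000
Number of cashflows N = 2
Cashflows (t years, CF_t, discount factor 1/(1+y/m)^(m*t), PV):
  t = 1.0000: CF_t = 6.200000, DF = 0.930233, PV = 5.767442
  t = 2.0000: CF_t = 106.200000, DF = 0.865333, PV = 91.898323
Price P = sum_t PV_t = 97.665765
Convexity numerator sum_t t*(t + 1/m) * CF_t / (1+y/m)^(m*t + 2):
  t = 1.0000: term = 9.981511
  t = 2.0000: term = 477.135698
Convexity = (1/P) * sum = 487.117209 / 97.665765 = 4.987594

Answer: Convexity = 4.9876


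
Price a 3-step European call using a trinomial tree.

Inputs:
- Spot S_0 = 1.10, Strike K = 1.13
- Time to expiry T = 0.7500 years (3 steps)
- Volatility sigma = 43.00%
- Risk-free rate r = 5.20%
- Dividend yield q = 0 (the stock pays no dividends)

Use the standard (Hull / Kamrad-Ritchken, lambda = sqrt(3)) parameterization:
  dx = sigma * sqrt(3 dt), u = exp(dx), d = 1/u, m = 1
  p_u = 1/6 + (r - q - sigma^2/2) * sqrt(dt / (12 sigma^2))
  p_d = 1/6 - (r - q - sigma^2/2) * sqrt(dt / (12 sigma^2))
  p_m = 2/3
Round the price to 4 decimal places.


dt = T/N = 0.250000; dx = sigma*sqrt(3*dt) = 0.372391
u = exp(dx) = 1.451200; d = 1/u = 0.689085
p_u = 0.153089, p_m = 0.666667, p_d = 0.180244
Discount per step: exp(-r*dt) = 0.987084
Stock lattice S(k, j) with j the centered position index:
  k=0: S(0,+0) = 1.1000
  k=1: S(1,-1) = 0.7580; S(1,+0) = 1.1000; S(1,+1) = 1.5963
  k=2: S(2,-2) = 0.5223; S(2,-1) = 0.7580; S(2,+0) = 1.1000; S(2,+1) = 1.5963; S(2,+2) = 2.3166
  k=3: S(3,-3) = 0.3599; S(3,-2) = 0.5223; S(3,-1) = 0.7580; S(3,+0) = 1.1000; S(3,+1) = 1.5963; S(3,+2) = 2.3166; S(3,+3) = 3.3618
Terminal payoffs V(N, j) = max(S_T - K, 0):
  V(3,-3) = 0.000000; V(3,-2) = 0.000000; V(3,-1) = 0.000000; V(3,+0) = 0.000000; V(3,+1) = 0.466320; V(3,+2) = 1.186580; V(3,+3) = 2.231822
Backward induction: V(k, j) = exp(-r*dt) * [p_u * V(k+1, j+1) + p_m * V(k+1, j) + p_d * V(k+1, j-1)]
  V(2,-2) = exp(-r*dt) * [p_u*0.000000 + p_m*0.000000 + p_d*0.000000] = 0.000000
  V(2,-1) = exp(-r*dt) * [p_u*0.000000 + p_m*0.000000 + p_d*0.000000] = 0.000000
  V(2,+0) = exp(-r*dt) * [p_u*0.466320 + p_m*0.000000 + p_d*0.000000] = 0.070466
  V(2,+1) = exp(-r*dt) * [p_u*1.186580 + p_m*0.466320 + p_d*0.000000] = 0.486171
  V(2,+2) = exp(-r*dt) * [p_u*2.231822 + p_m*1.186580 + p_d*0.466320] = 1.201056
  V(1,-1) = exp(-r*dt) * [p_u*0.070466 + p_m*0.000000 + p_d*0.000000] = 0.010648
  V(1,+0) = exp(-r*dt) * [p_u*0.486171 + p_m*0.070466 + p_d*0.000000] = 0.119837
  V(1,+1) = exp(-r*dt) * [p_u*1.201056 + p_m*0.486171 + p_d*0.070466] = 0.513958
  V(0,+0) = exp(-r*dt) * [p_u*0.513958 + p_m*0.119837 + p_d*0.010648] = 0.158419

Answer: Price = V(0,0) = 0.1584


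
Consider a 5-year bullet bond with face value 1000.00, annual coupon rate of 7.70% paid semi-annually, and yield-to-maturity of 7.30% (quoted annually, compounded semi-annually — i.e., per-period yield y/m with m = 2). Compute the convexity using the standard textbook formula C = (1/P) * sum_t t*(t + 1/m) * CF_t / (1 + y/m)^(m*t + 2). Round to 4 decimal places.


Answer: Convexity = 20.5408

Derivation:
Coupon per period c = face * coupon_rate / m = 38.500000
Periods per year m = 2; per-period yield y/m = 0.036500
Number of cashflows N = 10
Cashflows (t years, CF_t, discount factor 1/(1+y/m)^(m*t), PV):
  t = 0.5000: CF_t = 38.500000, DF = 0.964785, PV = 37.144235
  t = 1.0000: CF_t = 38.500000, DF = 0.930811, PV = 35.836214
  t = 1.5000: CF_t = 38.500000, DF = 0.898033, PV = 34.574253
  t = 2.0000: CF_t = 38.500000, DF = 0.866409, PV = 33.356733
  t = 2.5000: CF_t = 38.500000, DF = 0.835898, PV = 32.182086
  t = 3.0000: CF_t = 38.500000, DF = 0.806462, PV = 31.048805
  t = 3.5000: CF_t = 38.500000, DF = 0.778063, PV = 29.955432
  t = 4.0000: CF_t = 38.500000, DF = 0.750664, PV = 28.900561
  t = 4.5000: CF_t = 38.500000, DF = 0.724230, PV = 27.882838
  t = 5.0000: CF_t = 1038.500000, DF = 0.698726, PV = 725.627004
Price P = sum_t PV_t = 1016.508162
Convexity numerator sum_t t*(t + 1/m) * CF_t / (1+y/m)^(m*t + 2):
  t = 0.5000: term = 17.287127
  t = 1.0000: term = 50.035099
  t = 1.5000: term = 96.546259
  t = 2.0000: term = 155.244025
  t = 2.5000: term = 224.665739
  t = 3.0000: term = 303.455894
  t = 3.5000: term = 390.359729
  t = 4.0000: term = 484.217153
  t = 4.5000: term = 583.957011
  t = 5.0000: term = 18574.088801
Convexity = (1/P) * sum = 20879.856837 / 1016.508162 = 20.540767


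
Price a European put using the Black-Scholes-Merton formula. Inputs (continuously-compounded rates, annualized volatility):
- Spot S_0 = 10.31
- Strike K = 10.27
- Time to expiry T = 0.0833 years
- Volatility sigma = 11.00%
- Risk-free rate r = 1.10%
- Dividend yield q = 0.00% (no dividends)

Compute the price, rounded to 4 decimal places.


d1 = (ln(S/K) + (r - q + 0.5*sigma^2) * T) / (sigma * sqrt(T)) = 0.16717757
d2 = d1 - sigma * sqrt(T) = 0.13542966
exp(-rT) = 0.99908412; exp(-qT) = 1.00000000
P = K * exp(-rT) * N(-d2) - S_0 * exp(-qT) * N(-d1)
N(-d1) = 0.43361517; N(-d2) = 0.44613609
P = 10.2700 * 0.99908412 * 0.44613609 - 10.3100 * 1.00000000 * 0.43361517 = 0.1070

Answer: Price = 0.1070


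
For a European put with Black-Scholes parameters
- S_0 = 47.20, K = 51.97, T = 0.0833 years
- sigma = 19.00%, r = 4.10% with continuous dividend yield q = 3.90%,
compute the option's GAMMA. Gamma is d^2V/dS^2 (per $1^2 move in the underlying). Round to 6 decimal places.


Answer: Gamma = 0.034691

Derivation:
d1 = -1.7251499091; d2 = -1.7799872140
phi(d1) = 0.0900842768; exp(-qT) = 0.9967565713; exp(-rT) = 0.9965905255
Gamma = exp(-qT) * phi(d1) / (S * sigma * sqrt(T)) = 0.9967565713 * 0.0900842768 / (47.2000 * 0.1900 * 0.2886173938) = 0.034691


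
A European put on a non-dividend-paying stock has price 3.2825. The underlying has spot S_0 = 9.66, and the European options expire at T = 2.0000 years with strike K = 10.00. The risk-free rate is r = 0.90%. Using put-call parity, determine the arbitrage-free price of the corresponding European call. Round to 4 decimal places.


Answer: Call price = 3.1209

Derivation:
Put-call parity: C - P = S_0 * exp(-qT) - K * exp(-rT).
S_0 * exp(-qT) = 9.6600 * 1.00000000 = 9.66000000
K * exp(-rT) = 10.0000 * 0.98216103 = 9.82161032
C = P + S*exp(-qT) - K*exp(-rT)
C = 3.2825 + 9.66000000 - 9.82161032 = 3.1209


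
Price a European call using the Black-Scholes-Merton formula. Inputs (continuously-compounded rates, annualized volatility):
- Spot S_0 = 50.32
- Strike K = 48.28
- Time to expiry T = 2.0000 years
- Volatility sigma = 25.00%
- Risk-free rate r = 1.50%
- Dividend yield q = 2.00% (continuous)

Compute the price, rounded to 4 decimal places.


Answer: Price = 7.4520

Derivation:
d1 = (ln(S/K) + (r - q + 0.5*sigma^2) * T) / (sigma * sqrt(T)) = 0.26554749
d2 = d1 - sigma * sqrt(T) = -0.08800590
exp(-rT) = 0.97044553; exp(-qT) = 0.96078944
C = S_0 * exp(-qT) * N(d1) - K * exp(-rT) * N(d2)
N(d1) = 0.60470614; N(d2) = 0.46493599
C = 50.3200 * 0.96078944 * 0.60470614 - 48.2800 * 0.97044553 * 0.46493599 = 7.4520
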